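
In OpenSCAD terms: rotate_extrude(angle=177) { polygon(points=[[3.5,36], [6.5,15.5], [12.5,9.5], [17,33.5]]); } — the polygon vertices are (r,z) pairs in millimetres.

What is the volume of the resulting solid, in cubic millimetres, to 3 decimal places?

Profile (r,z), 4 vertices: (3.5,36) (6.5,15.5) (12.5,9.5) (17,33.5)
edge 0: (3.5,36)→(6.5,15.5)  cross = 3.5·15.5 − 6.5·36 = -179.7500; (r_i+r_j)·cross = 10·-179.7500 = -1797.5000
edge 1: (6.5,15.5)→(12.5,9.5)  cross = 6.5·9.5 − 12.5·15.5 = -132.0000; (r_i+r_j)·cross = 19·-132.0000 = -2508.0000
edge 2: (12.5,9.5)→(17,33.5)  cross = 12.5·33.5 − 17·9.5 = 257.2500; (r_i+r_j)·cross = 29.5·257.2500 = 7588.8750
edge 3: (17,33.5)→(3.5,36)  cross = 17·36 − 3.5·33.5 = 494.7500; (r_i+r_j)·cross = 20.5·494.7500 = 10142.3750
Σcross = 440.2500 → A = |Σcross|/2 = 220.1250 mm²
Σ(r_i+r_j)·cross = 13425.7500 → first moment M = |Σ|/6 = 2237.6250
R_c = M/A = 2237.6250/220.1250 = 10.1652 mm
θ = 177° = 3.089233 rad
V = θ·R_c·A = 3.089233·10.1652·220.1250 = 6912.544 mm³

Volume = 6912.544 mm³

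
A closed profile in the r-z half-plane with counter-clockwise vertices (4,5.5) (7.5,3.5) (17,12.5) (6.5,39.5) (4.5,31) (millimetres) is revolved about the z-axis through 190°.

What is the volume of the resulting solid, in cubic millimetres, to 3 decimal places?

Profile (r,z), 5 vertices: (4,5.5) (7.5,3.5) (17,12.5) (6.5,39.5) (4.5,31)
edge 0: (4,5.5)→(7.5,3.5)  cross = 4·3.5 − 7.5·5.5 = -27.2500; (r_i+r_j)·cross = 11.5·-27.2500 = -313.3750
edge 1: (7.5,3.5)→(17,12.5)  cross = 7.5·12.5 − 17·3.5 = 34.2500; (r_i+r_j)·cross = 24.5·34.2500 = 839.1250
edge 2: (17,12.5)→(6.5,39.5)  cross = 17·39.5 − 6.5·12.5 = 590.2500; (r_i+r_j)·cross = 23.5·590.2500 = 13870.8750
edge 3: (6.5,39.5)→(4.5,31)  cross = 6.5·31 − 4.5·39.5 = 23.7500; (r_i+r_j)·cross = 11·23.7500 = 261.2500
edge 4: (4.5,31)→(4,5.5)  cross = 4.5·5.5 − 4·31 = -99.2500; (r_i+r_j)·cross = 8.5·-99.2500 = -843.6250
Σcross = 521.7500 → A = |Σcross|/2 = 260.8750 mm²
Σ(r_i+r_j)·cross = 13814.2500 → first moment M = |Σ|/6 = 2302.3750
R_c = M/A = 2302.3750/260.8750 = 8.8256 mm
θ = 190° = 3.316126 rad
V = θ·R_c·A = 3.316126·8.8256·260.8750 = 7634.965 mm³

Volume = 7634.965 mm³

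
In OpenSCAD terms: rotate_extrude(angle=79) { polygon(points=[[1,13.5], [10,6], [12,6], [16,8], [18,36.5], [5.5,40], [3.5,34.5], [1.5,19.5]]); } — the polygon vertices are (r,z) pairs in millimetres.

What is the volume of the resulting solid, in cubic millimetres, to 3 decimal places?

Profile (r,z), 8 vertices: (1,13.5) (10,6) (12,6) (16,8) (18,36.5) (5.5,40) (3.5,34.5) (1.5,19.5)
edge 0: (1,13.5)→(10,6)  cross = 1·6 − 10·13.5 = -129.0000; (r_i+r_j)·cross = 11·-129.0000 = -1419.0000
edge 1: (10,6)→(12,6)  cross = 10·6 − 12·6 = -12.0000; (r_i+r_j)·cross = 22·-12.0000 = -264.0000
edge 2: (12,6)→(16,8)  cross = 12·8 − 16·6 = 0.0000; (r_i+r_j)·cross = 28·0.0000 = 0.0000
edge 3: (16,8)→(18,36.5)  cross = 16·36.5 − 18·8 = 440.0000; (r_i+r_j)·cross = 34·440.0000 = 14960.0000
edge 4: (18,36.5)→(5.5,40)  cross = 18·40 − 5.5·36.5 = 519.2500; (r_i+r_j)·cross = 23.5·519.2500 = 12202.3750
edge 5: (5.5,40)→(3.5,34.5)  cross = 5.5·34.5 − 3.5·40 = 49.7500; (r_i+r_j)·cross = 9·49.7500 = 447.7500
edge 6: (3.5,34.5)→(1.5,19.5)  cross = 3.5·19.5 − 1.5·34.5 = 16.5000; (r_i+r_j)·cross = 5·16.5000 = 82.5000
edge 7: (1.5,19.5)→(1,13.5)  cross = 1.5·13.5 − 1·19.5 = 0.7500; (r_i+r_j)·cross = 2.5·0.7500 = 1.8750
Σcross = 885.2500 → A = |Σcross|/2 = 442.6250 mm²
Σ(r_i+r_j)·cross = 26011.5000 → first moment M = |Σ|/6 = 4335.2500
R_c = M/A = 4335.2500/442.6250 = 9.7944 mm
θ = 79° = 1.378810 rad
V = θ·R_c·A = 1.378810·9.7944·442.6250 = 5977.487 mm³

Volume = 5977.487 mm³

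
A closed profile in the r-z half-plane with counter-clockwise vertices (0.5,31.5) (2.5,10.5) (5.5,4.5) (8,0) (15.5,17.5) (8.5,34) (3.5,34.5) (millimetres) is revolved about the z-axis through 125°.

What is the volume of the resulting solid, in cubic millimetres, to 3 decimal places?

Profile (r,z), 7 vertices: (0.5,31.5) (2.5,10.5) (5.5,4.5) (8,0) (15.5,17.5) (8.5,34) (3.5,34.5)
edge 0: (0.5,31.5)→(2.5,10.5)  cross = 0.5·10.5 − 2.5·31.5 = -73.5000; (r_i+r_j)·cross = 3·-73.5000 = -220.5000
edge 1: (2.5,10.5)→(5.5,4.5)  cross = 2.5·4.5 − 5.5·10.5 = -46.5000; (r_i+r_j)·cross = 8·-46.5000 = -372.0000
edge 2: (5.5,4.5)→(8,0)  cross = 5.5·0 − 8·4.5 = -36.0000; (r_i+r_j)·cross = 13.5·-36.0000 = -486.0000
edge 3: (8,0)→(15.5,17.5)  cross = 8·17.5 − 15.5·0 = 140.0000; (r_i+r_j)·cross = 23.5·140.0000 = 3290.0000
edge 4: (15.5,17.5)→(8.5,34)  cross = 15.5·34 − 8.5·17.5 = 378.2500; (r_i+r_j)·cross = 24·378.2500 = 9078.0000
edge 5: (8.5,34)→(3.5,34.5)  cross = 8.5·34.5 − 3.5·34 = 174.2500; (r_i+r_j)·cross = 12·174.2500 = 2091.0000
edge 6: (3.5,34.5)→(0.5,31.5)  cross = 3.5·31.5 − 0.5·34.5 = 93.0000; (r_i+r_j)·cross = 4·93.0000 = 372.0000
Σcross = 629.5000 → A = |Σcross|/2 = 314.7500 mm²
Σ(r_i+r_j)·cross = 13752.5000 → first moment M = |Σ|/6 = 2292.0833
R_c = M/A = 2292.0833/314.7500 = 7.2822 mm
θ = 125° = 2.181662 rad
V = θ·R_c·A = 2.181662·7.2822·314.7500 = 5000.550 mm³

Volume = 5000.550 mm³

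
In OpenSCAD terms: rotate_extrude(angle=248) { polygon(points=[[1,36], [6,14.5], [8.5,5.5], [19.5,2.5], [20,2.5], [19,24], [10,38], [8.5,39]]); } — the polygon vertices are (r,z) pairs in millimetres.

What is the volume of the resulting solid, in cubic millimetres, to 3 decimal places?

Volume = 21241.704 mm³

Profile (r,z), 8 vertices: (1,36) (6,14.5) (8.5,5.5) (19.5,2.5) (20,2.5) (19,24) (10,38) (8.5,39)
edge 0: (1,36)→(6,14.5)  cross = 1·14.5 − 6·36 = -201.5000; (r_i+r_j)·cross = 7·-201.5000 = -1410.5000
edge 1: (6,14.5)→(8.5,5.5)  cross = 6·5.5 − 8.5·14.5 = -90.2500; (r_i+r_j)·cross = 14.5·-90.2500 = -1308.6250
edge 2: (8.5,5.5)→(19.5,2.5)  cross = 8.5·2.5 − 19.5·5.5 = -86.0000; (r_i+r_j)·cross = 28·-86.0000 = -2408.0000
edge 3: (19.5,2.5)→(20,2.5)  cross = 19.5·2.5 − 20·2.5 = -1.2500; (r_i+r_j)·cross = 39.5·-1.2500 = -49.3750
edge 4: (20,2.5)→(19,24)  cross = 20·24 − 19·2.5 = 432.5000; (r_i+r_j)·cross = 39·432.5000 = 16867.5000
edge 5: (19,24)→(10,38)  cross = 19·38 − 10·24 = 482.0000; (r_i+r_j)·cross = 29·482.0000 = 13978.0000
edge 6: (10,38)→(8.5,39)  cross = 10·39 − 8.5·38 = 67.0000; (r_i+r_j)·cross = 18.5·67.0000 = 1239.5000
edge 7: (8.5,39)→(1,36)  cross = 8.5·36 − 1·39 = 267.0000; (r_i+r_j)·cross = 9.5·267.0000 = 2536.5000
Σcross = 869.5000 → A = |Σcross|/2 = 434.7500 mm²
Σ(r_i+r_j)·cross = 29445.0000 → first moment M = |Σ|/6 = 4907.5000
R_c = M/A = 4907.5000/434.7500 = 11.2881 mm
θ = 248° = 4.328417 rad
V = θ·R_c·A = 4.328417·11.2881·434.7500 = 21241.704 mm³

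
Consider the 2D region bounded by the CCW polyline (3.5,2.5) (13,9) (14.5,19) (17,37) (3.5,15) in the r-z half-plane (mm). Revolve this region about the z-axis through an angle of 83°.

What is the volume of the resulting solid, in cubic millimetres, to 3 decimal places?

Profile (r,z), 5 vertices: (3.5,2.5) (13,9) (14.5,19) (17,37) (3.5,15)
edge 0: (3.5,2.5)→(13,9)  cross = 3.5·9 − 13·2.5 = -1.0000; (r_i+r_j)·cross = 16.5·-1.0000 = -16.5000
edge 1: (13,9)→(14.5,19)  cross = 13·19 − 14.5·9 = 116.5000; (r_i+r_j)·cross = 27.5·116.5000 = 3203.7500
edge 2: (14.5,19)→(17,37)  cross = 14.5·37 − 17·19 = 213.5000; (r_i+r_j)·cross = 31.5·213.5000 = 6725.2500
edge 3: (17,37)→(3.5,15)  cross = 17·15 − 3.5·37 = 125.5000; (r_i+r_j)·cross = 20.5·125.5000 = 2572.7500
edge 4: (3.5,15)→(3.5,2.5)  cross = 3.5·2.5 − 3.5·15 = -43.7500; (r_i+r_j)·cross = 7·-43.7500 = -306.2500
Σcross = 410.7500 → A = |Σcross|/2 = 205.3750 mm²
Σ(r_i+r_j)·cross = 12179.0000 → first moment M = |Σ|/6 = 2029.8333
R_c = M/A = 2029.8333/205.3750 = 9.8835 mm
θ = 83° = 1.448623 rad
V = θ·R_c·A = 1.448623·9.8835·205.3750 = 2940.464 mm³

Volume = 2940.464 mm³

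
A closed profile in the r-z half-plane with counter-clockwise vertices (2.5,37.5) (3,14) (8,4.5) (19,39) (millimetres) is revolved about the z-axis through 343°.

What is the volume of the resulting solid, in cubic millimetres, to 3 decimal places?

Profile (r,z), 4 vertices: (2.5,37.5) (3,14) (8,4.5) (19,39)
edge 0: (2.5,37.5)→(3,14)  cross = 2.5·14 − 3·37.5 = -77.5000; (r_i+r_j)·cross = 5.5·-77.5000 = -426.2500
edge 1: (3,14)→(8,4.5)  cross = 3·4.5 − 8·14 = -98.5000; (r_i+r_j)·cross = 11·-98.5000 = -1083.5000
edge 2: (8,4.5)→(19,39)  cross = 8·39 − 19·4.5 = 226.5000; (r_i+r_j)·cross = 27·226.5000 = 6115.5000
edge 3: (19,39)→(2.5,37.5)  cross = 19·37.5 − 2.5·39 = 615.0000; (r_i+r_j)·cross = 21.5·615.0000 = 13222.5000
Σcross = 665.5000 → A = |Σcross|/2 = 332.7500 mm²
Σ(r_i+r_j)·cross = 17828.2500 → first moment M = |Σ|/6 = 2971.3750
R_c = M/A = 2971.3750/332.7500 = 8.9298 mm
θ = 343° = 5.986479 rad
V = θ·R_c·A = 5.986479·8.9298·332.7500 = 17788.075 mm³

Volume = 17788.075 mm³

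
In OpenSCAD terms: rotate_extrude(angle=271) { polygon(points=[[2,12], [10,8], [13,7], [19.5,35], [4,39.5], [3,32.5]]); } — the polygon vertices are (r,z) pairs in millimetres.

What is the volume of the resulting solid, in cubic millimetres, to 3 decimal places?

Volume = 18184.371 mm³

Profile (r,z), 6 vertices: (2,12) (10,8) (13,7) (19.5,35) (4,39.5) (3,32.5)
edge 0: (2,12)→(10,8)  cross = 2·8 − 10·12 = -104.0000; (r_i+r_j)·cross = 12·-104.0000 = -1248.0000
edge 1: (10,8)→(13,7)  cross = 10·7 − 13·8 = -34.0000; (r_i+r_j)·cross = 23·-34.0000 = -782.0000
edge 2: (13,7)→(19.5,35)  cross = 13·35 − 19.5·7 = 318.5000; (r_i+r_j)·cross = 32.5·318.5000 = 10351.2500
edge 3: (19.5,35)→(4,39.5)  cross = 19.5·39.5 − 4·35 = 630.2500; (r_i+r_j)·cross = 23.5·630.2500 = 14810.8750
edge 4: (4,39.5)→(3,32.5)  cross = 4·32.5 − 3·39.5 = 11.5000; (r_i+r_j)·cross = 7·11.5000 = 80.5000
edge 5: (3,32.5)→(2,12)  cross = 3·12 − 2·32.5 = -29.0000; (r_i+r_j)·cross = 5·-29.0000 = -145.0000
Σcross = 793.2500 → A = |Σcross|/2 = 396.6250 mm²
Σ(r_i+r_j)·cross = 23067.6250 → first moment M = |Σ|/6 = 3844.6042
R_c = M/A = 3844.6042/396.6250 = 9.6933 mm
θ = 271° = 4.729842 rad
V = θ·R_c·A = 4.729842·9.6933·396.6250 = 18184.371 mm³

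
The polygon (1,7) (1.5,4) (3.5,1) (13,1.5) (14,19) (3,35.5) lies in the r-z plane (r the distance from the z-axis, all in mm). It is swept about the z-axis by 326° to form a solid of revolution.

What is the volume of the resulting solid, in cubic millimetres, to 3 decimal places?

Profile (r,z), 6 vertices: (1,7) (1.5,4) (3.5,1) (13,1.5) (14,19) (3,35.5)
edge 0: (1,7)→(1.5,4)  cross = 1·4 − 1.5·7 = -6.5000; (r_i+r_j)·cross = 2.5·-6.5000 = -16.2500
edge 1: (1.5,4)→(3.5,1)  cross = 1.5·1 − 3.5·4 = -12.5000; (r_i+r_j)·cross = 5·-12.5000 = -62.5000
edge 2: (3.5,1)→(13,1.5)  cross = 3.5·1.5 − 13·1 = -7.7500; (r_i+r_j)·cross = 16.5·-7.7500 = -127.8750
edge 3: (13,1.5)→(14,19)  cross = 13·19 − 14·1.5 = 226.0000; (r_i+r_j)·cross = 27·226.0000 = 6102.0000
edge 4: (14,19)→(3,35.5)  cross = 14·35.5 − 3·19 = 440.0000; (r_i+r_j)·cross = 17·440.0000 = 7480.0000
edge 5: (3,35.5)→(1,7)  cross = 3·7 − 1·35.5 = -14.5000; (r_i+r_j)·cross = 4·-14.5000 = -58.0000
Σcross = 624.7500 → A = |Σcross|/2 = 312.3750 mm²
Σ(r_i+r_j)·cross = 13317.3750 → first moment M = |Σ|/6 = 2219.5625
R_c = M/A = 2219.5625/312.3750 = 7.1054 mm
θ = 326° = 5.689773 rad
V = θ·R_c·A = 5.689773·7.1054·312.3750 = 12628.808 mm³

Volume = 12628.808 mm³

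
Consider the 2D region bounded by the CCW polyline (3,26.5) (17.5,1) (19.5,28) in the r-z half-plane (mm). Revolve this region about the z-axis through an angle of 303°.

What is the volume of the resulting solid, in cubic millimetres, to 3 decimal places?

Volume = 15600.626 mm³

Profile (r,z), 3 vertices: (3,26.5) (17.5,1) (19.5,28)
edge 0: (3,26.5)→(17.5,1)  cross = 3·1 − 17.5·26.5 = -460.7500; (r_i+r_j)·cross = 20.5·-460.7500 = -9445.3750
edge 1: (17.5,1)→(19.5,28)  cross = 17.5·28 − 19.5·1 = 470.5000; (r_i+r_j)·cross = 37·470.5000 = 17408.5000
edge 2: (19.5,28)→(3,26.5)  cross = 19.5·26.5 − 3·28 = 432.7500; (r_i+r_j)·cross = 22.5·432.7500 = 9736.8750
Σcross = 442.5000 → A = |Σcross|/2 = 221.2500 mm²
Σ(r_i+r_j)·cross = 17700.0000 → first moment M = |Σ|/6 = 2950.0000
R_c = M/A = 2950.0000/221.2500 = 13.3333 mm
θ = 303° = 5.288348 rad
V = θ·R_c·A = 5.288348·13.3333·221.2500 = 15600.626 mm³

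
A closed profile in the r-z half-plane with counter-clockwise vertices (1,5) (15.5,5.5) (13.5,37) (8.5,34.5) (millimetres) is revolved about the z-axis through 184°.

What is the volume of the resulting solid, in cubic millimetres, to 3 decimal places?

Profile (r,z), 4 vertices: (1,5) (15.5,5.5) (13.5,37) (8.5,34.5)
edge 0: (1,5)→(15.5,5.5)  cross = 1·5.5 − 15.5·5 = -72.0000; (r_i+r_j)·cross = 16.5·-72.0000 = -1188.0000
edge 1: (15.5,5.5)→(13.5,37)  cross = 15.5·37 − 13.5·5.5 = 499.2500; (r_i+r_j)·cross = 29·499.2500 = 14478.2500
edge 2: (13.5,37)→(8.5,34.5)  cross = 13.5·34.5 − 8.5·37 = 151.2500; (r_i+r_j)·cross = 22·151.2500 = 3327.5000
edge 3: (8.5,34.5)→(1,5)  cross = 8.5·5 − 1·34.5 = 8.0000; (r_i+r_j)·cross = 9.5·8.0000 = 76.0000
Σcross = 586.5000 → A = |Σcross|/2 = 293.2500 mm²
Σ(r_i+r_j)·cross = 16693.7500 → first moment M = |Σ|/6 = 2782.2917
R_c = M/A = 2782.2917/293.2500 = 9.4878 mm
θ = 184° = 3.211406 rad
V = θ·R_c·A = 3.211406·9.4878·293.2500 = 8935.068 mm³

Volume = 8935.068 mm³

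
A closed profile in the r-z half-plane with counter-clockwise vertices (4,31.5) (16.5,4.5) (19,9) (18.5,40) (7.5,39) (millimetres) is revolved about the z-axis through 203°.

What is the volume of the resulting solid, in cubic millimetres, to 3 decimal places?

Volume = 15405.487 mm³

Profile (r,z), 5 vertices: (4,31.5) (16.5,4.5) (19,9) (18.5,40) (7.5,39)
edge 0: (4,31.5)→(16.5,4.5)  cross = 4·4.5 − 16.5·31.5 = -501.7500; (r_i+r_j)·cross = 20.5·-501.7500 = -10285.8750
edge 1: (16.5,4.5)→(19,9)  cross = 16.5·9 − 19·4.5 = 63.0000; (r_i+r_j)·cross = 35.5·63.0000 = 2236.5000
edge 2: (19,9)→(18.5,40)  cross = 19·40 − 18.5·9 = 593.5000; (r_i+r_j)·cross = 37.5·593.5000 = 22256.2500
edge 3: (18.5,40)→(7.5,39)  cross = 18.5·39 − 7.5·40 = 421.5000; (r_i+r_j)·cross = 26·421.5000 = 10959.0000
edge 4: (7.5,39)→(4,31.5)  cross = 7.5·31.5 − 4·39 = 80.2500; (r_i+r_j)·cross = 11.5·80.2500 = 922.8750
Σcross = 656.5000 → A = |Σcross|/2 = 328.2500 mm²
Σ(r_i+r_j)·cross = 26088.7500 → first moment M = |Σ|/6 = 4348.1250
R_c = M/A = 4348.1250/328.2500 = 13.2464 mm
θ = 203° = 3.543018 rad
V = θ·R_c·A = 3.543018·13.2464·328.2500 = 15405.487 mm³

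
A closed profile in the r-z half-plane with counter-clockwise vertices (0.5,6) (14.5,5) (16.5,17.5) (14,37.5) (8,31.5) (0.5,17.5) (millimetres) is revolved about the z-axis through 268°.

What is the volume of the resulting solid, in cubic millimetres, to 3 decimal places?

Volume = 15274.319 mm³

Profile (r,z), 6 vertices: (0.5,6) (14.5,5) (16.5,17.5) (14,37.5) (8,31.5) (0.5,17.5)
edge 0: (0.5,6)→(14.5,5)  cross = 0.5·5 − 14.5·6 = -84.5000; (r_i+r_j)·cross = 15·-84.5000 = -1267.5000
edge 1: (14.5,5)→(16.5,17.5)  cross = 14.5·17.5 − 16.5·5 = 171.2500; (r_i+r_j)·cross = 31·171.2500 = 5308.7500
edge 2: (16.5,17.5)→(14,37.5)  cross = 16.5·37.5 − 14·17.5 = 373.7500; (r_i+r_j)·cross = 30.5·373.7500 = 11399.3750
edge 3: (14,37.5)→(8,31.5)  cross = 14·31.5 − 8·37.5 = 141.0000; (r_i+r_j)·cross = 22·141.0000 = 3102.0000
edge 4: (8,31.5)→(0.5,17.5)  cross = 8·17.5 − 0.5·31.5 = 124.2500; (r_i+r_j)·cross = 8.5·124.2500 = 1056.1250
edge 5: (0.5,17.5)→(0.5,6)  cross = 0.5·6 − 0.5·17.5 = -5.7500; (r_i+r_j)·cross = 1·-5.7500 = -5.7500
Σcross = 720.0000 → A = |Σcross|/2 = 360.0000 mm²
Σ(r_i+r_j)·cross = 19593.0000 → first moment M = |Σ|/6 = 3265.5000
R_c = M/A = 3265.5000/360.0000 = 9.0708 mm
θ = 268° = 4.677482 rad
V = θ·R_c·A = 4.677482·9.0708·360.0000 = 15274.319 mm³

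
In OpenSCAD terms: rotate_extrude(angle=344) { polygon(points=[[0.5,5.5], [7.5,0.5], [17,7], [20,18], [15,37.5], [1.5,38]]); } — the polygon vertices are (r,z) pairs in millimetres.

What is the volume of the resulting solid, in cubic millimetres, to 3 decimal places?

Volume = 32168.446 mm³

Profile (r,z), 6 vertices: (0.5,5.5) (7.5,0.5) (17,7) (20,18) (15,37.5) (1.5,38)
edge 0: (0.5,5.5)→(7.5,0.5)  cross = 0.5·0.5 − 7.5·5.5 = -41.0000; (r_i+r_j)·cross = 8·-41.0000 = -328.0000
edge 1: (7.5,0.5)→(17,7)  cross = 7.5·7 − 17·0.5 = 44.0000; (r_i+r_j)·cross = 24.5·44.0000 = 1078.0000
edge 2: (17,7)→(20,18)  cross = 17·18 − 20·7 = 166.0000; (r_i+r_j)·cross = 37·166.0000 = 6142.0000
edge 3: (20,18)→(15,37.5)  cross = 20·37.5 − 15·18 = 480.0000; (r_i+r_j)·cross = 35·480.0000 = 16800.0000
edge 4: (15,37.5)→(1.5,38)  cross = 15·38 − 1.5·37.5 = 513.7500; (r_i+r_j)·cross = 16.5·513.7500 = 8476.8750
edge 5: (1.5,38)→(0.5,5.5)  cross = 1.5·5.5 − 0.5·38 = -10.7500; (r_i+r_j)·cross = 2·-10.7500 = -21.5000
Σcross = 1152.0000 → A = |Σcross|/2 = 576.0000 mm²
Σ(r_i+r_j)·cross = 32147.3750 → first moment M = |Σ|/6 = 5357.8958
R_c = M/A = 5357.8958/576.0000 = 9.3019 mm
θ = 344° = 6.003933 rad
V = θ·R_c·A = 6.003933·9.3019·576.0000 = 32168.446 mm³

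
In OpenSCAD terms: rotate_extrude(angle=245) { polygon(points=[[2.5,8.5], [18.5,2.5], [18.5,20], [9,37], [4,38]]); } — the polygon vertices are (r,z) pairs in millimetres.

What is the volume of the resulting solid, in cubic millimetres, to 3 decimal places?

Profile (r,z), 5 vertices: (2.5,8.5) (18.5,2.5) (18.5,20) (9,37) (4,38)
edge 0: (2.5,8.5)→(18.5,2.5)  cross = 2.5·2.5 − 18.5·8.5 = -151.0000; (r_i+r_j)·cross = 21·-151.0000 = -3171.0000
edge 1: (18.5,2.5)→(18.5,20)  cross = 18.5·20 − 18.5·2.5 = 323.7500; (r_i+r_j)·cross = 37·323.7500 = 11978.7500
edge 2: (18.5,20)→(9,37)  cross = 18.5·37 − 9·20 = 504.5000; (r_i+r_j)·cross = 27.5·504.5000 = 13873.7500
edge 3: (9,37)→(4,38)  cross = 9·38 − 4·37 = 194.0000; (r_i+r_j)·cross = 13·194.0000 = 2522.0000
edge 4: (4,38)→(2.5,8.5)  cross = 4·8.5 − 2.5·38 = -61.0000; (r_i+r_j)·cross = 6.5·-61.0000 = -396.5000
Σcross = 810.2500 → A = |Σcross|/2 = 405.1250 mm²
Σ(r_i+r_j)·cross = 24807.0000 → first moment M = |Σ|/6 = 4134.5000
R_c = M/A = 4134.5000/405.1250 = 10.2055 mm
θ = 245° = 4.276057 rad
V = θ·R_c·A = 4.276057·10.2055·405.1250 = 17679.356 mm³

Volume = 17679.356 mm³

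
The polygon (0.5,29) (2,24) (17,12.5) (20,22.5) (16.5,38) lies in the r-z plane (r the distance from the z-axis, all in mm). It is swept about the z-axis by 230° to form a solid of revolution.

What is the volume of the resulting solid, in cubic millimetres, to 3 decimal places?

Profile (r,z), 5 vertices: (0.5,29) (2,24) (17,12.5) (20,22.5) (16.5,38)
edge 0: (0.5,29)→(2,24)  cross = 0.5·24 − 2·29 = -46.0000; (r_i+r_j)·cross = 2.5·-46.0000 = -115.0000
edge 1: (2,24)→(17,12.5)  cross = 2·12.5 − 17·24 = -383.0000; (r_i+r_j)·cross = 19·-383.0000 = -7277.0000
edge 2: (17,12.5)→(20,22.5)  cross = 17·22.5 − 20·12.5 = 132.5000; (r_i+r_j)·cross = 37·132.5000 = 4902.5000
edge 3: (20,22.5)→(16.5,38)  cross = 20·38 − 16.5·22.5 = 388.7500; (r_i+r_j)·cross = 36.5·388.7500 = 14189.3750
edge 4: (16.5,38)→(0.5,29)  cross = 16.5·29 − 0.5·38 = 459.5000; (r_i+r_j)·cross = 17·459.5000 = 7811.5000
Σcross = 551.7500 → A = |Σcross|/2 = 275.8750 mm²
Σ(r_i+r_j)·cross = 19511.3750 → first moment M = |Σ|/6 = 3251.8958
R_c = M/A = 3251.8958/275.8750 = 11.7876 mm
θ = 230° = 4.014257 rad
V = θ·R_c·A = 4.014257·11.7876·275.8750 = 13053.947 mm³

Volume = 13053.947 mm³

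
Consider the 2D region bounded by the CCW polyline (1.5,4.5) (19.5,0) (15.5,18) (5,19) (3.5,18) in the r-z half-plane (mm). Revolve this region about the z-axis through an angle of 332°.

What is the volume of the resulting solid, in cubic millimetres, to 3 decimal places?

Volume = 14271.837 mm³

Profile (r,z), 5 vertices: (1.5,4.5) (19.5,0) (15.5,18) (5,19) (3.5,18)
edge 0: (1.5,4.5)→(19.5,0)  cross = 1.5·0 − 19.5·4.5 = -87.7500; (r_i+r_j)·cross = 21·-87.7500 = -1842.7500
edge 1: (19.5,0)→(15.5,18)  cross = 19.5·18 − 15.5·0 = 351.0000; (r_i+r_j)·cross = 35·351.0000 = 12285.0000
edge 2: (15.5,18)→(5,19)  cross = 15.5·19 − 5·18 = 204.5000; (r_i+r_j)·cross = 20.5·204.5000 = 4192.2500
edge 3: (5,19)→(3.5,18)  cross = 5·18 − 3.5·19 = 23.5000; (r_i+r_j)·cross = 8.5·23.5000 = 199.7500
edge 4: (3.5,18)→(1.5,4.5)  cross = 3.5·4.5 − 1.5·18 = -11.2500; (r_i+r_j)·cross = 5·-11.2500 = -56.2500
Σcross = 480.0000 → A = |Σcross|/2 = 240.0000 mm²
Σ(r_i+r_j)·cross = 14778.0000 → first moment M = |Σ|/6 = 2463.0000
R_c = M/A = 2463.0000/240.0000 = 10.2625 mm
θ = 332° = 5.794493 rad
V = θ·R_c·A = 5.794493·10.2625·240.0000 = 14271.837 mm³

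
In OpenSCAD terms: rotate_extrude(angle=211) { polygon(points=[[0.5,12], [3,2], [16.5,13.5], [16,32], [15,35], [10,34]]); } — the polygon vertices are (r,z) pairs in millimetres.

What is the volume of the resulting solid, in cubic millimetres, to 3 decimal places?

Volume = 10879.300 mm³

Profile (r,z), 6 vertices: (0.5,12) (3,2) (16.5,13.5) (16,32) (15,35) (10,34)
edge 0: (0.5,12)→(3,2)  cross = 0.5·2 − 3·12 = -35.0000; (r_i+r_j)·cross = 3.5·-35.0000 = -122.5000
edge 1: (3,2)→(16.5,13.5)  cross = 3·13.5 − 16.5·2 = 7.5000; (r_i+r_j)·cross = 19.5·7.5000 = 146.2500
edge 2: (16.5,13.5)→(16,32)  cross = 16.5·32 − 16·13.5 = 312.0000; (r_i+r_j)·cross = 32.5·312.0000 = 10140.0000
edge 3: (16,32)→(15,35)  cross = 16·35 − 15·32 = 80.0000; (r_i+r_j)·cross = 31·80.0000 = 2480.0000
edge 4: (15,35)→(10,34)  cross = 15·34 − 10·35 = 160.0000; (r_i+r_j)·cross = 25·160.0000 = 4000.0000
edge 5: (10,34)→(0.5,12)  cross = 10·12 − 0.5·34 = 103.0000; (r_i+r_j)·cross = 10.5·103.0000 = 1081.5000
Σcross = 627.5000 → A = |Σcross|/2 = 313.7500 mm²
Σ(r_i+r_j)·cross = 17725.2500 → first moment M = |Σ|/6 = 2954.2083
R_c = M/A = 2954.2083/313.7500 = 9.4158 mm
θ = 211° = 3.682645 rad
V = θ·R_c·A = 3.682645·9.4158·313.7500 = 10879.300 mm³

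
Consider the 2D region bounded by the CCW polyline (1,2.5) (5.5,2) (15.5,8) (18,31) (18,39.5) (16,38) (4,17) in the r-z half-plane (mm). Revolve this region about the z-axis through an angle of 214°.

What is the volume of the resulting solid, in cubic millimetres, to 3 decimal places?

Volume = 13141.225 mm³

Profile (r,z), 7 vertices: (1,2.5) (5.5,2) (15.5,8) (18,31) (18,39.5) (16,38) (4,17)
edge 0: (1,2.5)→(5.5,2)  cross = 1·2 − 5.5·2.5 = -11.7500; (r_i+r_j)·cross = 6.5·-11.7500 = -76.3750
edge 1: (5.5,2)→(15.5,8)  cross = 5.5·8 − 15.5·2 = 13.0000; (r_i+r_j)·cross = 21·13.0000 = 273.0000
edge 2: (15.5,8)→(18,31)  cross = 15.5·31 − 18·8 = 336.5000; (r_i+r_j)·cross = 33.5·336.5000 = 11272.7500
edge 3: (18,31)→(18,39.5)  cross = 18·39.5 − 18·31 = 153.0000; (r_i+r_j)·cross = 36·153.0000 = 5508.0000
edge 4: (18,39.5)→(16,38)  cross = 18·38 − 16·39.5 = 52.0000; (r_i+r_j)·cross = 34·52.0000 = 1768.0000
edge 5: (16,38)→(4,17)  cross = 16·17 − 4·38 = 120.0000; (r_i+r_j)·cross = 20·120.0000 = 2400.0000
edge 6: (4,17)→(1,2.5)  cross = 4·2.5 − 1·17 = -7.0000; (r_i+r_j)·cross = 5·-7.0000 = -35.0000
Σcross = 655.7500 → A = |Σcross|/2 = 327.8750 mm²
Σ(r_i+r_j)·cross = 21110.3750 → first moment M = |Σ|/6 = 3518.3958
R_c = M/A = 3518.3958/327.8750 = 10.7309 mm
θ = 214° = 3.735005 rad
V = θ·R_c·A = 3.735005·10.7309·327.8750 = 13141.225 mm³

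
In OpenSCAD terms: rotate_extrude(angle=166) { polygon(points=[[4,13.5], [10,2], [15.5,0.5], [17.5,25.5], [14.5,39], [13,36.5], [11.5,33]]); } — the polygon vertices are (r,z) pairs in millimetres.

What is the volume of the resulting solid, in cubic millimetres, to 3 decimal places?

Volume = 10391.639 mm³

Profile (r,z), 7 vertices: (4,13.5) (10,2) (15.5,0.5) (17.5,25.5) (14.5,39) (13,36.5) (11.5,33)
edge 0: (4,13.5)→(10,2)  cross = 4·2 − 10·13.5 = -127.0000; (r_i+r_j)·cross = 14·-127.0000 = -1778.0000
edge 1: (10,2)→(15.5,0.5)  cross = 10·0.5 − 15.5·2 = -26.0000; (r_i+r_j)·cross = 25.5·-26.0000 = -663.0000
edge 2: (15.5,0.5)→(17.5,25.5)  cross = 15.5·25.5 − 17.5·0.5 = 386.5000; (r_i+r_j)·cross = 33·386.5000 = 12754.5000
edge 3: (17.5,25.5)→(14.5,39)  cross = 17.5·39 − 14.5·25.5 = 312.7500; (r_i+r_j)·cross = 32·312.7500 = 10008.0000
edge 4: (14.5,39)→(13,36.5)  cross = 14.5·36.5 − 13·39 = 22.2500; (r_i+r_j)·cross = 27.5·22.2500 = 611.8750
edge 5: (13,36.5)→(11.5,33)  cross = 13·33 − 11.5·36.5 = 9.2500; (r_i+r_j)·cross = 24.5·9.2500 = 226.6250
edge 6: (11.5,33)→(4,13.5)  cross = 11.5·13.5 − 4·33 = 23.2500; (r_i+r_j)·cross = 15.5·23.2500 = 360.3750
Σcross = 601.0000 → A = |Σcross|/2 = 300.5000 mm²
Σ(r_i+r_j)·cross = 21520.3750 → first moment M = |Σ|/6 = 3586.7292
R_c = M/A = 3586.7292/300.5000 = 11.9359 mm
θ = 166° = 2.897247 rad
V = θ·R_c·A = 2.897247·11.9359·300.5000 = 10391.639 mm³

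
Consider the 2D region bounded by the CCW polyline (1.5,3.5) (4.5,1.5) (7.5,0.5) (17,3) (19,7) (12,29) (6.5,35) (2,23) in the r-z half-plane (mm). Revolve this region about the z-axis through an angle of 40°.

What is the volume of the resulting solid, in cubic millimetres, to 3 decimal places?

Profile (r,z), 8 vertices: (1.5,3.5) (4.5,1.5) (7.5,0.5) (17,3) (19,7) (12,29) (6.5,35) (2,23)
edge 0: (1.5,3.5)→(4.5,1.5)  cross = 1.5·1.5 − 4.5·3.5 = -13.5000; (r_i+r_j)·cross = 6·-13.5000 = -81.0000
edge 1: (4.5,1.5)→(7.5,0.5)  cross = 4.5·0.5 − 7.5·1.5 = -9.0000; (r_i+r_j)·cross = 12·-9.0000 = -108.0000
edge 2: (7.5,0.5)→(17,3)  cross = 7.5·3 − 17·0.5 = 14.0000; (r_i+r_j)·cross = 24.5·14.0000 = 343.0000
edge 3: (17,3)→(19,7)  cross = 17·7 − 19·3 = 62.0000; (r_i+r_j)·cross = 36·62.0000 = 2232.0000
edge 4: (19,7)→(12,29)  cross = 19·29 − 12·7 = 467.0000; (r_i+r_j)·cross = 31·467.0000 = 14477.0000
edge 5: (12,29)→(6.5,35)  cross = 12·35 − 6.5·29 = 231.5000; (r_i+r_j)·cross = 18.5·231.5000 = 4282.7500
edge 6: (6.5,35)→(2,23)  cross = 6.5·23 − 2·35 = 79.5000; (r_i+r_j)·cross = 8.5·79.5000 = 675.7500
edge 7: (2,23)→(1.5,3.5)  cross = 2·3.5 − 1.5·23 = -27.5000; (r_i+r_j)·cross = 3.5·-27.5000 = -96.2500
Σcross = 804.0000 → A = |Σcross|/2 = 402.0000 mm²
Σ(r_i+r_j)·cross = 21725.2500 → first moment M = |Σ|/6 = 3620.8750
R_c = M/A = 3620.8750/402.0000 = 9.0072 mm
θ = 40° = 0.698132 rad
V = θ·R_c·A = 0.698132·9.0072·402.0000 = 2527.848 mm³

Volume = 2527.848 mm³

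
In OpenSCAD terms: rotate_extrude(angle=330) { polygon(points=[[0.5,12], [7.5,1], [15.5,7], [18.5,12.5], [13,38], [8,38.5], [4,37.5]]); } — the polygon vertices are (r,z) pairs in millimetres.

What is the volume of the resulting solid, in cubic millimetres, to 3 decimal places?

Profile (r,z), 7 vertices: (0.5,12) (7.5,1) (15.5,7) (18.5,12.5) (13,38) (8,38.5) (4,37.5)
edge 0: (0.5,12)→(7.5,1)  cross = 0.5·1 − 7.5·12 = -89.5000; (r_i+r_j)·cross = 8·-89.5000 = -716.0000
edge 1: (7.5,1)→(15.5,7)  cross = 7.5·7 − 15.5·1 = 37.0000; (r_i+r_j)·cross = 23·37.0000 = 851.0000
edge 2: (15.5,7)→(18.5,12.5)  cross = 15.5·12.5 − 18.5·7 = 64.2500; (r_i+r_j)·cross = 34·64.2500 = 2184.5000
edge 3: (18.5,12.5)→(13,38)  cross = 18.5·38 − 13·12.5 = 540.5000; (r_i+r_j)·cross = 31.5·540.5000 = 17025.7500
edge 4: (13,38)→(8,38.5)  cross = 13·38.5 − 8·38 = 196.5000; (r_i+r_j)·cross = 21·196.5000 = 4126.5000
edge 5: (8,38.5)→(4,37.5)  cross = 8·37.5 − 4·38.5 = 146.0000; (r_i+r_j)·cross = 12·146.0000 = 1752.0000
edge 6: (4,37.5)→(0.5,12)  cross = 4·12 − 0.5·37.5 = 29.2500; (r_i+r_j)·cross = 4.5·29.2500 = 131.6250
Σcross = 924.0000 → A = |Σcross|/2 = 462.0000 mm²
Σ(r_i+r_j)·cross = 25355.3750 → first moment M = |Σ|/6 = 4225.8958
R_c = M/A = 4225.8958/462.0000 = 9.1470 mm
θ = 330° = 5.759587 rad
V = θ·R_c·A = 5.759587·9.1470·462.0000 = 24339.413 mm³

Volume = 24339.413 mm³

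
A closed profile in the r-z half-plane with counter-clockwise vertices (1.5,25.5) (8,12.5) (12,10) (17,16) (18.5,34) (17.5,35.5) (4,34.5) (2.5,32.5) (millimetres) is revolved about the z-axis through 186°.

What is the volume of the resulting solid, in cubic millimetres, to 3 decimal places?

Profile (r,z), 8 vertices: (1.5,25.5) (8,12.5) (12,10) (17,16) (18.5,34) (17.5,35.5) (4,34.5) (2.5,32.5)
edge 0: (1.5,25.5)→(8,12.5)  cross = 1.5·12.5 − 8·25.5 = -185.2500; (r_i+r_j)·cross = 9.5·-185.2500 = -1759.8750
edge 1: (8,12.5)→(12,10)  cross = 8·10 − 12·12.5 = -70.0000; (r_i+r_j)·cross = 20·-70.0000 = -1400.0000
edge 2: (12,10)→(17,16)  cross = 12·16 − 17·10 = 22.0000; (r_i+r_j)·cross = 29·22.0000 = 638.0000
edge 3: (17,16)→(18.5,34)  cross = 17·34 − 18.5·16 = 282.0000; (r_i+r_j)·cross = 35.5·282.0000 = 10011.0000
edge 4: (18.5,34)→(17.5,35.5)  cross = 18.5·35.5 − 17.5·34 = 61.7500; (r_i+r_j)·cross = 36·61.7500 = 2223.0000
edge 5: (17.5,35.5)→(4,34.5)  cross = 17.5·34.5 − 4·35.5 = 461.7500; (r_i+r_j)·cross = 21.5·461.7500 = 9927.6250
edge 6: (4,34.5)→(2.5,32.5)  cross = 4·32.5 − 2.5·34.5 = 43.7500; (r_i+r_j)·cross = 6.5·43.7500 = 284.3750
edge 7: (2.5,32.5)→(1.5,25.5)  cross = 2.5·25.5 − 1.5·32.5 = 15.0000; (r_i+r_j)·cross = 4·15.0000 = 60.0000
Σcross = 631.0000 → A = |Σcross|/2 = 315.5000 mm²
Σ(r_i+r_j)·cross = 19984.1250 → first moment M = |Σ|/6 = 3330.6875
R_c = M/A = 3330.6875/315.5000 = 10.5569 mm
θ = 186° = 3.246312 rad
V = θ·R_c·A = 3.246312·10.5569·315.5000 = 10812.452 mm³

Volume = 10812.452 mm³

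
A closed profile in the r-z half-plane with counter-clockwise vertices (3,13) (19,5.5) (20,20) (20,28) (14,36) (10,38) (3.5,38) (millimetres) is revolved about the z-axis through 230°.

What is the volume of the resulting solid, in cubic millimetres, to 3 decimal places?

Profile (r,z), 7 vertices: (3,13) (19,5.5) (20,20) (20,28) (14,36) (10,38) (3.5,38)
edge 0: (3,13)→(19,5.5)  cross = 3·5.5 − 19·13 = -230.5000; (r_i+r_j)·cross = 22·-230.5000 = -5071.0000
edge 1: (19,5.5)→(20,20)  cross = 19·20 − 20·5.5 = 270.0000; (r_i+r_j)·cross = 39·270.0000 = 10530.0000
edge 2: (20,20)→(20,28)  cross = 20·28 − 20·20 = 160.0000; (r_i+r_j)·cross = 40·160.0000 = 6400.0000
edge 3: (20,28)→(14,36)  cross = 20·36 − 14·28 = 328.0000; (r_i+r_j)·cross = 34·328.0000 = 11152.0000
edge 4: (14,36)→(10,38)  cross = 14·38 − 10·36 = 172.0000; (r_i+r_j)·cross = 24·172.0000 = 4128.0000
edge 5: (10,38)→(3.5,38)  cross = 10·38 − 3.5·38 = 247.0000; (r_i+r_j)·cross = 13.5·247.0000 = 3334.5000
edge 6: (3.5,38)→(3,13)  cross = 3.5·13 − 3·38 = -68.5000; (r_i+r_j)·cross = 6.5·-68.5000 = -445.2500
Σcross = 878.0000 → A = |Σcross|/2 = 439.0000 mm²
Σ(r_i+r_j)·cross = 30028.2500 → first moment M = |Σ|/6 = 5004.7083
R_c = M/A = 5004.7083/439.0000 = 11.4002 mm
θ = 230° = 4.014257 rad
V = θ·R_c·A = 4.014257·11.4002·439.0000 = 20090.187 mm³

Volume = 20090.187 mm³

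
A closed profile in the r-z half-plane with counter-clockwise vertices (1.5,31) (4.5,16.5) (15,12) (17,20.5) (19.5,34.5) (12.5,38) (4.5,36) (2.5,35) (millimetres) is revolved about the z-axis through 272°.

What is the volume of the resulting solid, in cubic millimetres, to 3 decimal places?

Profile (r,z), 8 vertices: (1.5,31) (4.5,16.5) (15,12) (17,20.5) (19.5,34.5) (12.5,38) (4.5,36) (2.5,35)
edge 0: (1.5,31)→(4.5,16.5)  cross = 1.5·16.5 − 4.5·31 = -114.7500; (r_i+r_j)·cross = 6·-114.7500 = -688.5000
edge 1: (4.5,16.5)→(15,12)  cross = 4.5·12 − 15·16.5 = -193.5000; (r_i+r_j)·cross = 19.5·-193.5000 = -3773.2500
edge 2: (15,12)→(17,20.5)  cross = 15·20.5 − 17·12 = 103.5000; (r_i+r_j)·cross = 32·103.5000 = 3312.0000
edge 3: (17,20.5)→(19.5,34.5)  cross = 17·34.5 − 19.5·20.5 = 186.7500; (r_i+r_j)·cross = 36.5·186.7500 = 6816.3750
edge 4: (19.5,34.5)→(12.5,38)  cross = 19.5·38 − 12.5·34.5 = 309.7500; (r_i+r_j)·cross = 32·309.7500 = 9912.0000
edge 5: (12.5,38)→(4.5,36)  cross = 12.5·36 − 4.5·38 = 279.0000; (r_i+r_j)·cross = 17·279.0000 = 4743.0000
edge 6: (4.5,36)→(2.5,35)  cross = 4.5·35 − 2.5·36 = 67.5000; (r_i+r_j)·cross = 7·67.5000 = 472.5000
edge 7: (2.5,35)→(1.5,31)  cross = 2.5·31 − 1.5·35 = 25.0000; (r_i+r_j)·cross = 4·25.0000 = 100.0000
Σcross = 663.2500 → A = |Σcross|/2 = 331.6250 mm²
Σ(r_i+r_j)·cross = 20894.1250 → first moment M = |Σ|/6 = 3482.3542
R_c = M/A = 3482.3542/331.6250 = 10.5009 mm
θ = 272° = 4.747296 rad
V = θ·R_c·A = 4.747296·10.5009·331.6250 = 16531.764 mm³

Volume = 16531.764 mm³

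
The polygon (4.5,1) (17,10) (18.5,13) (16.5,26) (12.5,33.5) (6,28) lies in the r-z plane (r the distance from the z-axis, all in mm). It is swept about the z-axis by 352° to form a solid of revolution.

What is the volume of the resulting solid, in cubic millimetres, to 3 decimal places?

Volume = 19770.741 mm³

Profile (r,z), 6 vertices: (4.5,1) (17,10) (18.5,13) (16.5,26) (12.5,33.5) (6,28)
edge 0: (4.5,1)→(17,10)  cross = 4.5·10 − 17·1 = 28.0000; (r_i+r_j)·cross = 21.5·28.0000 = 602.0000
edge 1: (17,10)→(18.5,13)  cross = 17·13 − 18.5·10 = 36.0000; (r_i+r_j)·cross = 35.5·36.0000 = 1278.0000
edge 2: (18.5,13)→(16.5,26)  cross = 18.5·26 − 16.5·13 = 266.5000; (r_i+r_j)·cross = 35·266.5000 = 9327.5000
edge 3: (16.5,26)→(12.5,33.5)  cross = 16.5·33.5 − 12.5·26 = 227.7500; (r_i+r_j)·cross = 29·227.7500 = 6604.7500
edge 4: (12.5,33.5)→(6,28)  cross = 12.5·28 − 6·33.5 = 149.0000; (r_i+r_j)·cross = 18.5·149.0000 = 2756.5000
edge 5: (6,28)→(4.5,1)  cross = 6·1 − 4.5·28 = -120.0000; (r_i+r_j)·cross = 10.5·-120.0000 = -1260.0000
Σcross = 587.2500 → A = |Σcross|/2 = 293.6250 mm²
Σ(r_i+r_j)·cross = 19308.7500 → first moment M = |Σ|/6 = 3218.1250
R_c = M/A = 3218.1250/293.6250 = 10.9600 mm
θ = 352° = 6.143559 rad
V = θ·R_c·A = 6.143559·10.9600·293.6250 = 19770.741 mm³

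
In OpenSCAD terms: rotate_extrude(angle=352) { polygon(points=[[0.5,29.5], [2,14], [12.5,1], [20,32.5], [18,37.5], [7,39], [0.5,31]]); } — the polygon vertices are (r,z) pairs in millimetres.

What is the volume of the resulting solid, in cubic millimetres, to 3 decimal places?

Volume = 29338.182 mm³

Profile (r,z), 7 vertices: (0.5,29.5) (2,14) (12.5,1) (20,32.5) (18,37.5) (7,39) (0.5,31)
edge 0: (0.5,29.5)→(2,14)  cross = 0.5·14 − 2·29.5 = -52.0000; (r_i+r_j)·cross = 2.5·-52.0000 = -130.0000
edge 1: (2,14)→(12.5,1)  cross = 2·1 − 12.5·14 = -173.0000; (r_i+r_j)·cross = 14.5·-173.0000 = -2508.5000
edge 2: (12.5,1)→(20,32.5)  cross = 12.5·32.5 − 20·1 = 386.2500; (r_i+r_j)·cross = 32.5·386.2500 = 12553.1250
edge 3: (20,32.5)→(18,37.5)  cross = 20·37.5 − 18·32.5 = 165.0000; (r_i+r_j)·cross = 38·165.0000 = 6270.0000
edge 4: (18,37.5)→(7,39)  cross = 18·39 − 7·37.5 = 439.5000; (r_i+r_j)·cross = 25·439.5000 = 10987.5000
edge 5: (7,39)→(0.5,31)  cross = 7·31 − 0.5·39 = 197.5000; (r_i+r_j)·cross = 7.5·197.5000 = 1481.2500
edge 6: (0.5,31)→(0.5,29.5)  cross = 0.5·29.5 − 0.5·31 = -0.7500; (r_i+r_j)·cross = 1·-0.7500 = -0.7500
Σcross = 962.5000 → A = |Σcross|/2 = 481.2500 mm²
Σ(r_i+r_j)·cross = 28652.6250 → first moment M = |Σ|/6 = 4775.4375
R_c = M/A = 4775.4375/481.2500 = 9.9230 mm
θ = 352° = 6.143559 rad
V = θ·R_c·A = 6.143559·9.9230·481.2500 = 29338.182 mm³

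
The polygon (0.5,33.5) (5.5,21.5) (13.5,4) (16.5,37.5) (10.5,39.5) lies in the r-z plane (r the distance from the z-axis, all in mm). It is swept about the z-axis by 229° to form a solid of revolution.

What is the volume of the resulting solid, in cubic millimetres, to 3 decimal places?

Profile (r,z), 5 vertices: (0.5,33.5) (5.5,21.5) (13.5,4) (16.5,37.5) (10.5,39.5)
edge 0: (0.5,33.5)→(5.5,21.5)  cross = 0.5·21.5 − 5.5·33.5 = -173.5000; (r_i+r_j)·cross = 6·-173.5000 = -1041.0000
edge 1: (5.5,21.5)→(13.5,4)  cross = 5.5·4 − 13.5·21.5 = -268.2500; (r_i+r_j)·cross = 19·-268.2500 = -5096.7500
edge 2: (13.5,4)→(16.5,37.5)  cross = 13.5·37.5 − 16.5·4 = 440.2500; (r_i+r_j)·cross = 30·440.2500 = 13207.5000
edge 3: (16.5,37.5)→(10.5,39.5)  cross = 16.5·39.5 − 10.5·37.5 = 258.0000; (r_i+r_j)·cross = 27·258.0000 = 6966.0000
edge 4: (10.5,39.5)→(0.5,33.5)  cross = 10.5·33.5 − 0.5·39.5 = 332.0000; (r_i+r_j)·cross = 11·332.0000 = 3652.0000
Σcross = 588.5000 → A = |Σcross|/2 = 294.2500 mm²
Σ(r_i+r_j)·cross = 17687.7500 → first moment M = |Σ|/6 = 2947.9583
R_c = M/A = 2947.9583/294.2500 = 10.0185 mm
θ = 229° = 3.996804 rad
V = θ·R_c·A = 3.996804·10.0185·294.2500 = 11782.412 mm³

Volume = 11782.412 mm³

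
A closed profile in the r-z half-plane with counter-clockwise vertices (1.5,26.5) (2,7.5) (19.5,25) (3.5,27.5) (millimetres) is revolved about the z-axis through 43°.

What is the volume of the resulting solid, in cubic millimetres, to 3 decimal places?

Volume = 1046.091 mm³

Profile (r,z), 4 vertices: (1.5,26.5) (2,7.5) (19.5,25) (3.5,27.5)
edge 0: (1.5,26.5)→(2,7.5)  cross = 1.5·7.5 − 2·26.5 = -41.7500; (r_i+r_j)·cross = 3.5·-41.7500 = -146.1250
edge 1: (2,7.5)→(19.5,25)  cross = 2·25 − 19.5·7.5 = -96.2500; (r_i+r_j)·cross = 21.5·-96.2500 = -2069.3750
edge 2: (19.5,25)→(3.5,27.5)  cross = 19.5·27.5 − 3.5·25 = 448.7500; (r_i+r_j)·cross = 23·448.7500 = 10321.2500
edge 3: (3.5,27.5)→(1.5,26.5)  cross = 3.5·26.5 − 1.5·27.5 = 51.5000; (r_i+r_j)·cross = 5·51.5000 = 257.5000
Σcross = 362.2500 → A = |Σcross|/2 = 181.1250 mm²
Σ(r_i+r_j)·cross = 8363.2500 → first moment M = |Σ|/6 = 1393.8750
R_c = M/A = 1393.8750/181.1250 = 7.6957 mm
θ = 43° = 0.750492 rad
V = θ·R_c·A = 0.750492·7.6957·181.1250 = 1046.091 mm³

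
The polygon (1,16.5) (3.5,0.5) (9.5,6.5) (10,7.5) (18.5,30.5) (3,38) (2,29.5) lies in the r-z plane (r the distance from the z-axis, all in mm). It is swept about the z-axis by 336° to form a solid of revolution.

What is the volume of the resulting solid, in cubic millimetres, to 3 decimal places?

Profile (r,z), 7 vertices: (1,16.5) (3.5,0.5) (9.5,6.5) (10,7.5) (18.5,30.5) (3,38) (2,29.5)
edge 0: (1,16.5)→(3.5,0.5)  cross = 1·0.5 − 3.5·16.5 = -57.2500; (r_i+r_j)·cross = 4.5·-57.2500 = -257.6250
edge 1: (3.5,0.5)→(9.5,6.5)  cross = 3.5·6.5 − 9.5·0.5 = 18.0000; (r_i+r_j)·cross = 13·18.0000 = 234.0000
edge 2: (9.5,6.5)→(10,7.5)  cross = 9.5·7.5 − 10·6.5 = 6.2500; (r_i+r_j)·cross = 19.5·6.2500 = 121.8750
edge 3: (10,7.5)→(18.5,30.5)  cross = 10·30.5 − 18.5·7.5 = 166.2500; (r_i+r_j)·cross = 28.5·166.2500 = 4738.1250
edge 4: (18.5,30.5)→(3,38)  cross = 18.5·38 − 3·30.5 = 611.5000; (r_i+r_j)·cross = 21.5·611.5000 = 13147.2500
edge 5: (3,38)→(2,29.5)  cross = 3·29.5 − 2·38 = 12.5000; (r_i+r_j)·cross = 5·12.5000 = 62.5000
edge 6: (2,29.5)→(1,16.5)  cross = 2·16.5 − 1·29.5 = 3.5000; (r_i+r_j)·cross = 3·3.5000 = 10.5000
Σcross = 760.7500 → A = |Σcross|/2 = 380.3750 mm²
Σ(r_i+r_j)·cross = 18056.6250 → first moment M = |Σ|/6 = 3009.4375
R_c = M/A = 3009.4375/380.3750 = 7.9118 mm
θ = 336° = 5.864306 rad
V = θ·R_c·A = 5.864306·7.9118·380.3750 = 17648.263 mm³

Volume = 17648.263 mm³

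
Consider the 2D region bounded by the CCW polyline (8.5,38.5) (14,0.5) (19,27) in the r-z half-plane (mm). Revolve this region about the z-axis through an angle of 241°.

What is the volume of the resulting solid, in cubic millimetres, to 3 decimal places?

Profile (r,z), 3 vertices: (8.5,38.5) (14,0.5) (19,27)
edge 0: (8.5,38.5)→(14,0.5)  cross = 8.5·0.5 − 14·38.5 = -534.7500; (r_i+r_j)·cross = 22.5·-534.7500 = -12031.8750
edge 1: (14,0.5)→(19,27)  cross = 14·27 − 19·0.5 = 368.5000; (r_i+r_j)·cross = 33·368.5000 = 12160.5000
edge 2: (19,27)→(8.5,38.5)  cross = 19·38.5 − 8.5·27 = 502.0000; (r_i+r_j)·cross = 27.5·502.0000 = 13805.0000
Σcross = 335.7500 → A = |Σcross|/2 = 167.8750 mm²
Σ(r_i+r_j)·cross = 13933.6250 → first moment M = |Σ|/6 = 2322.2708
R_c = M/A = 2322.2708/167.8750 = 13.8333 mm
θ = 241° = 4.206243 rad
V = θ·R_c·A = 4.206243·13.8333·167.8750 = 9768.037 mm³

Volume = 9768.037 mm³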